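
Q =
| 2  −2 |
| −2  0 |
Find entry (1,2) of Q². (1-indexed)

−4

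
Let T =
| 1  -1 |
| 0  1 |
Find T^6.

T = I + N where N = [[0, -1], [0, 0]] is strictly upper-triangular, so N^2 = 0.
(I + N)^6 = I + 6·N = [[1, -6], [0, 1]].

[[1, -6], [0, 1]]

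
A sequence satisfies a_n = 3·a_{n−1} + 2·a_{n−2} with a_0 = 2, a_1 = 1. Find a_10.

169099

With companion matrix B = [[3, 2], [1, 0]], [a_n, a_{n−1}]ᵀ = B·[a_{n−1}, a_{n−2}]ᵀ, so [a_10, a_9]ᵀ = B⁹·[a_1, a_0]ᵀ.
B⁹ = [[79647, 44726], [22363, 12558]], giving [a_10, a_9]ᵀ = [[169099], [47479]].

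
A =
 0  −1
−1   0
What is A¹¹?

A² = I (check: tr A = 0 and det A = −1), so A¹¹ = A since 11 is odd.

[[0, −1], [−1, 0]]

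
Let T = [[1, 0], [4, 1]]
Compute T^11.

T = I + N where N = [[0, 0], [4, 0]] is strictly lower-triangular, so N^2 = 0.
(I + N)^11 = I + 11·N = [[1, 0], [44, 1]].

[[1, 0], [44, 1]]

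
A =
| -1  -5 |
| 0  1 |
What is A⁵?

[[-1, -5], [0, 1]]

A² = I (check: tr A = 0 and det A = -1), so A⁵ = A since 5 is odd.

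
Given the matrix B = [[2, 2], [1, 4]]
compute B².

[[6, 12], [6, 18]]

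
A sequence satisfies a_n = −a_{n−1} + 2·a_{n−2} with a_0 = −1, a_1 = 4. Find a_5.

With companion matrix A = [[−1, 2], [1, 0]], [a_n, a_{n−1}]ᵀ = A·[a_{n−1}, a_{n−2}]ᵀ, so [a_5, a_4]ᵀ = A⁴·[a_1, a_0]ᵀ.
A⁴ = [[11, −10], [−5, 6]], giving [a_5, a_4]ᵀ = [[54], [−26]].

54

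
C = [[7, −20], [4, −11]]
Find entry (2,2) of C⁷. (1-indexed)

−10931

tr C = −4 and det C = 3, so the characteristic polynomial is λ² − (−4)λ + (3) with roots −1 and −3.
Eigenvectors give P = [[−5, −2], [−2, −1]] with P⁻¹ = [[−1, 2], [2, −5]], and C = P·diag(−1, −3)·P⁻¹.
Then C⁷ = P·diag(−1, −2187)·P⁻¹ = [[5, 4374], [2, 2187]] · [[−1, 2], [2, −5]] = [[8743, −21860], [4372, −10931]].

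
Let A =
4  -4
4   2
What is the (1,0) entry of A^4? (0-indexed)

-288

A^2 = [[0, -24], [24, -12]]
A^3 = [[-96, -48], [48, -120]]
A^4 = [[-576, 288], [-288, -432]]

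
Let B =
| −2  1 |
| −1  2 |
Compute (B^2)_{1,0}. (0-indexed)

0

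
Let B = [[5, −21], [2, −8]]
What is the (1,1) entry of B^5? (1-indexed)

185

tr B = −3 and det B = 2, so the characteristic polynomial is λ² − (−3)λ + (2) with roots −2 and −1.
Eigenvectors give P = [[3, 7], [1, 2]] with P⁻¹ = [[−2, 7], [1, −3]], and B = P·diag(−2, −1)·P⁻¹.
Then B^5 = P·diag(−32, −1)·P⁻¹ = [[−96, −7], [−32, −2]] · [[−2, 7], [1, −3]] = [[185, −651], [62, −218]].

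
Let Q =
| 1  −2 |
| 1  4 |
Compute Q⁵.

[[−179, −422], [211, 454]]

tr Q = 5 and det Q = 6, so the characteristic polynomial is λ² − (5)λ + (6) with roots 2 and 3.
Eigenvectors give P = [[2, −1], [−1, 1]] with P⁻¹ = [[1, 1], [1, 2]], and Q = P·diag(2, 3)·P⁻¹.
Then Q⁵ = P·diag(32, 243)·P⁻¹ = [[64, −243], [−32, 243]] · [[1, 1], [1, 2]] = [[−179, −422], [211, 454]].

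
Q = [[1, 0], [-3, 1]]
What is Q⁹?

Q = I + N where N = [[0, 0], [-3, 0]] is strictly lower-triangular, so N² = 0.
(I + N)⁹ = I + 9·N = [[1, 0], [-27, 1]].

[[1, 0], [-27, 1]]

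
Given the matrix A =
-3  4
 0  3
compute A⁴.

[[81, 0], [0, 81]]

A² = [[9, 0], [0, 9]]
A³ = [[-27, 36], [0, 27]]
A⁴ = [[81, 0], [0, 81]]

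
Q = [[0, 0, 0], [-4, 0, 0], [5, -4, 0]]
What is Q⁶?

[[0, 0, 0], [0, 0, 0], [0, 0, 0]]

Q is strictly triangular, hence nilpotent: Q³ = 0, so Q⁶ = 0.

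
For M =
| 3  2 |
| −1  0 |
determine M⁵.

[[63, 62], [−31, −30]]

tr M = 3 and det M = 2, so the characteristic polynomial is λ² − (3)λ + (2) with roots 2 and 1.
Eigenvectors give P = [[2, −1], [−1, 1]] with P⁻¹ = [[1, 1], [1, 2]], and M = P·diag(2, 1)·P⁻¹.
Then M⁵ = P·diag(32, 1)·P⁻¹ = [[64, −1], [−32, 1]] · [[1, 1], [1, 2]] = [[63, 62], [−31, −30]].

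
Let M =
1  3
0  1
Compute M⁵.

M = I + N where N = [[0, 3], [0, 0]] is strictly upper-triangular, so N² = 0.
(I + N)⁵ = I + 5·N = [[1, 15], [0, 1]].

[[1, 15], [0, 1]]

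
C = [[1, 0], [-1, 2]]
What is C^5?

[[1, 0], [-31, 32]]

tr C = 3 and det C = 2, so the characteristic polynomial is λ² − (3)λ + (2) with roots 1 and 2.
Eigenvectors give P = [[1, 0], [1, -1]] with P⁻¹ = [[1, 0], [1, -1]], and C = P·diag(1, 2)·P⁻¹.
Then C^5 = P·diag(1, 32)·P⁻¹ = [[1, 0], [1, -32]] · [[1, 0], [1, -1]] = [[1, 0], [-31, 32]].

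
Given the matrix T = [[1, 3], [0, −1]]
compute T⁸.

T² = I (check: tr T = 0 and det T = −1), so T⁸ = I since 8 is even.

[[1, 0], [0, 1]]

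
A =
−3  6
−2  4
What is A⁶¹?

[[−3, 6], [−2, 4]]

A² = A (a projection; rank 1, trace 1), so A⁶¹ = A.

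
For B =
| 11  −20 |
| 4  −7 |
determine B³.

tr B = 4 and det B = 3, so the characteristic polynomial is λ² − (4)λ + (3) with roots 1 and 3.
Eigenvectors give P = [[2, −5], [1, −2]] with P⁻¹ = [[−2, 5], [−1, 2]], and B = P·diag(1, 3)·P⁻¹.
Then B³ = P·diag(1, 27)·P⁻¹ = [[2, −135], [1, −54]] · [[−2, 5], [−1, 2]] = [[131, −260], [52, −103]].

[[131, −260], [52, −103]]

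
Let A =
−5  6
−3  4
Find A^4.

tr A = −1 and det A = −2, so the characteristic polynomial is λ² − (−1)λ + (−2) with roots 1 and −2.
Eigenvectors give P = [[−1, 2], [−1, 1]] with P⁻¹ = [[1, −2], [1, −1]], and A = P·diag(1, −2)·P⁻¹.
Then A^4 = P·diag(1, 16)·P⁻¹ = [[−1, 32], [−1, 16]] · [[1, −2], [1, −1]] = [[31, −30], [15, −14]].

[[31, −30], [15, −14]]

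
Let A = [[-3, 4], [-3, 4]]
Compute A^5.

A² = A (a projection; rank 1, trace 1), so A^5 = A.

[[-3, 4], [-3, 4]]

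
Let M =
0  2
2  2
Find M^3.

[[8, 16], [16, 24]]

M^2 = [[4, 4], [4, 8]]
M^3 = [[8, 16], [16, 24]]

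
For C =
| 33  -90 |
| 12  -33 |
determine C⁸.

[[6561, 0], [0, 6561]]

tr C = 0 and det C = -9, so the characteristic polynomial is λ² − (0)λ + (-9) with roots -3 and 3.
Eigenvectors give P = [[-5, 3], [-2, 1]] with P⁻¹ = [[1, -3], [2, -5]], and C = P·diag(-3, 3)·P⁻¹.
Then C⁸ = P·diag(6561, 6561)·P⁻¹ = [[-32805, 19683], [-13122, 6561]] · [[1, -3], [2, -5]] = [[6561, 0], [0, 6561]].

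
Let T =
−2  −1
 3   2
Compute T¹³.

T² = I (check: tr T = 0 and det T = −1), so T¹³ = T since 13 is odd.

[[−2, −1], [3, 2]]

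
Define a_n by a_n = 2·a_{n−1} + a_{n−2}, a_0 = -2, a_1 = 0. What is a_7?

-140

With companion matrix A = [[2, 1], [1, 0]], [a_n, a_{n−1}]ᵀ = A·[a_{n−1}, a_{n−2}]ᵀ, so [a_7, a_6]ᵀ = A^6·[a_1, a_0]ᵀ.
A^6 = [[169, 70], [70, 29]], giving [a_7, a_6]ᵀ = [[-140], [-58]].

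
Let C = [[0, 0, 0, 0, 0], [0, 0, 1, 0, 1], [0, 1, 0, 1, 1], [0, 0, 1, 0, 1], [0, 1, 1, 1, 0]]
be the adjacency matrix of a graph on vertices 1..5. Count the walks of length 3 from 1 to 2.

The number of length-3 walks from vertex 1 to vertex 2 is entry (1,2) of C^3, where C is the adjacency matrix.
C^2 = [[0, 0, 0, 0, 0], [0, 2, 1, 2, 1], [0, 1, 3, 1, 2], [0, 2, 1, 2, 1], [0, 1, 2, 1, 3]]
C^3 = [[0, 0, 0, 0, 0], [0, 2, 5, 2, 5], [0, 5, 4, 5, 5], [0, 2, 5, 2, 5], [0, 5, 5, 5, 4]]

0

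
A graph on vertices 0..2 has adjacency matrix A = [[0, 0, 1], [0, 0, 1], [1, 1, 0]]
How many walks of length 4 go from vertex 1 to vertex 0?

2

The number of length-4 walks from vertex 1 to vertex 0 is entry (1,0) of A⁴, where A is the adjacency matrix.
A² = [[1, 1, 0], [1, 1, 0], [0, 0, 2]]
A³ = [[0, 0, 2], [0, 0, 2], [2, 2, 0]]
A⁴ = [[2, 2, 0], [2, 2, 0], [0, 0, 4]]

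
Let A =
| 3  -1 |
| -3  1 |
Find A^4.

A^2 = [[12, -4], [-12, 4]]
A^3 = [[48, -16], [-48, 16]]
A^4 = [[192, -64], [-192, 64]]

[[192, -64], [-192, 64]]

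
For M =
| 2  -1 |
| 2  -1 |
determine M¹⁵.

[[2, -1], [2, -1]]

M² = M (a projection; rank 1, trace 1), so M¹⁵ = M.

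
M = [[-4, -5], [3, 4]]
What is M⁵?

M² = I (check: tr M = 0 and det M = -1), so M⁵ = M since 5 is odd.

[[-4, -5], [3, 4]]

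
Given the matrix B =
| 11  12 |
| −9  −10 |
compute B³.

tr B = 1 and det B = −2, so the characteristic polynomial is λ² − (1)λ + (−2) with roots 2 and −1.
Eigenvectors give P = [[4, −1], [−3, 1]] with P⁻¹ = [[1, 1], [3, 4]], and B = P·diag(2, −1)·P⁻¹.
Then B³ = P·diag(8, −1)·P⁻¹ = [[32, 1], [−24, −1]] · [[1, 1], [3, 4]] = [[35, 36], [−27, −28]].

[[35, 36], [−27, −28]]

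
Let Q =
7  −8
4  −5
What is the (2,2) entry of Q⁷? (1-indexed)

tr Q = 2 and det Q = −3, so the characteristic polynomial is λ² − (2)λ + (−3) with roots 3 and −1.
Eigenvectors give P = [[−2, 1], [−1, 1]] with P⁻¹ = [[−1, 1], [−1, 2]], and Q = P·diag(3, −1)·P⁻¹.
Then Q⁷ = P·diag(2187, −1)·P⁻¹ = [[−4374, −1], [−2187, −1]] · [[−1, 1], [−1, 2]] = [[4375, −4376], [2188, −2189]].

−2189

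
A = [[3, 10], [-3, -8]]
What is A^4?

[[-309, -650], [195, 406]]

tr A = -5 and det A = 6, so the characteristic polynomial is λ² − (-5)λ + (6) with roots -2 and -3.
Eigenvectors give P = [[2, -5], [-1, 3]] with P⁻¹ = [[3, 5], [1, 2]], and A = P·diag(-2, -3)·P⁻¹.
Then A^4 = P·diag(16, 81)·P⁻¹ = [[32, -405], [-16, 243]] · [[3, 5], [1, 2]] = [[-309, -650], [195, 406]].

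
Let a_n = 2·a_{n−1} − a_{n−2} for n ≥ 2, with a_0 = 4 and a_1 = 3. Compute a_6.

With companion matrix Q = [[2, −1], [1, 0]], [a_n, a_{n−1}]ᵀ = Q·[a_{n−1}, a_{n−2}]ᵀ, so [a_6, a_5]ᵀ = Q⁵·[a_1, a_0]ᵀ.
Q⁵ = [[6, −5], [5, −4]], giving [a_6, a_5]ᵀ = [[−2], [−1]].

−2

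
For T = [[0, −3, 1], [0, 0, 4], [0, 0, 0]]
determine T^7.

[[0, 0, 0], [0, 0, 0], [0, 0, 0]]

T is strictly triangular, hence nilpotent: T^3 = 0, so T^7 = 0.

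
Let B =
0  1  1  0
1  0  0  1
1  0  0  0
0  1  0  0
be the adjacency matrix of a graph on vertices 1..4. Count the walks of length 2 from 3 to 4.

0

The number of length-2 walks from vertex 3 to vertex 4 is entry (3,4) of B², where B is the adjacency matrix.
B² = [[2, 0, 0, 1], [0, 2, 1, 0], [0, 1, 1, 0], [1, 0, 0, 1]]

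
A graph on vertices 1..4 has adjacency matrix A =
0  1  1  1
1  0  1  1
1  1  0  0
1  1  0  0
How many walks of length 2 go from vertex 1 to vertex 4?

The number of length-2 walks from vertex 1 to vertex 4 is entry (1,4) of A^2, where A is the adjacency matrix.
A^2 = [[3, 2, 1, 1], [2, 3, 1, 1], [1, 1, 2, 2], [1, 1, 2, 2]]

1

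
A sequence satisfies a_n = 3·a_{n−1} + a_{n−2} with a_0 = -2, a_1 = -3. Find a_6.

With companion matrix B = [[3, 1], [1, 0]], [a_n, a_{n−1}]ᵀ = B·[a_{n−1}, a_{n−2}]ᵀ, so [a_6, a_5]ᵀ = B^5·[a_1, a_0]ᵀ.
B^5 = [[360, 109], [109, 33]], giving [a_6, a_5]ᵀ = [[-1298], [-393]].

-1298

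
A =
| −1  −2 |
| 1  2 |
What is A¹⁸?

[[−1, −2], [1, 2]]

A² = A (a projection; rank 1, trace 1), so A¹⁸ = A.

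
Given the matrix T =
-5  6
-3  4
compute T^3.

[[-17, 18], [-9, 10]]

tr T = -1 and det T = -2, so the characteristic polynomial is λ² − (-1)λ + (-2) with roots 1 and -2.
Eigenvectors give P = [[-1, -2], [-1, -1]] with P⁻¹ = [[1, -2], [-1, 1]], and T = P·diag(1, -2)·P⁻¹.
Then T^3 = P·diag(1, -8)·P⁻¹ = [[-1, 16], [-1, 8]] · [[1, -2], [-1, 1]] = [[-17, 18], [-9, 10]].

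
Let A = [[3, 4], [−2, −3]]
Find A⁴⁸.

[[1, 0], [0, 1]]

A² = I (check: tr A = 0 and det A = −1), so A⁴⁸ = I since 48 is even.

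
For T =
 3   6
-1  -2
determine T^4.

[[3, 6], [-1, -2]]

T² = T (a projection; rank 1, trace 1), so T^4 = T.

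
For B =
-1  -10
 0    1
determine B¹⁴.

[[1, 0], [0, 1]]

B² = I (check: tr B = 0 and det B = -1), so B¹⁴ = I since 14 is even.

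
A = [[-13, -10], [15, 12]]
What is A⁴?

tr A = -1 and det A = -6, so the characteristic polynomial is λ² − (-1)λ + (-6) with roots 2 and -3.
Eigenvectors give P = [[-2, -1], [3, 1]] with P⁻¹ = [[1, 1], [-3, -2]], and A = P·diag(2, -3)·P⁻¹.
Then A⁴ = P·diag(16, 81)·P⁻¹ = [[-32, -81], [48, 81]] · [[1, 1], [-3, -2]] = [[211, 130], [-195, -114]].

[[211, 130], [-195, -114]]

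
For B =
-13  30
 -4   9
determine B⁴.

[[481, -1200], [160, -399]]

tr B = -4 and det B = 3, so the characteristic polynomial is λ² − (-4)λ + (3) with roots -3 and -1.
Eigenvectors give P = [[-3, 5], [-1, 2]] with P⁻¹ = [[-2, 5], [-1, 3]], and B = P·diag(-3, -1)·P⁻¹.
Then B⁴ = P·diag(81, 1)·P⁻¹ = [[-243, 5], [-81, 2]] · [[-2, 5], [-1, 3]] = [[481, -1200], [160, -399]].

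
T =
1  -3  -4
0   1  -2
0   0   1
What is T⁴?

[[1, -12, 20], [0, 1, -8], [0, 0, 1]]

T = I + N where N = [[0, -3, -4], [0, 0, -2], [0, 0, 0]] is strictly upper-triangular, so N³ = 0.
(I + N)⁴ = I + 4·N + 6·N² = [[1, -12, 20], [0, 1, -8], [0, 0, 1]].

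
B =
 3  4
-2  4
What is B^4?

B^2 = [[1, 28], [-14, 8]]
B^3 = [[-53, 116], [-58, -24]]
B^4 = [[-391, 252], [-126, -328]]

[[-391, 252], [-126, -328]]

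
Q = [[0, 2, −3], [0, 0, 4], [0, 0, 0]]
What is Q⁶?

[[0, 0, 0], [0, 0, 0], [0, 0, 0]]

Q is strictly triangular, hence nilpotent: Q³ = 0, so Q⁶ = 0.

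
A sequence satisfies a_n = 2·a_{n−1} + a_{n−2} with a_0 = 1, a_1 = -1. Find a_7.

-99

With companion matrix T = [[2, 1], [1, 0]], [a_n, a_{n−1}]ᵀ = T·[a_{n−1}, a_{n−2}]ᵀ, so [a_7, a_6]ᵀ = T^6·[a_1, a_0]ᵀ.
T^6 = [[169, 70], [70, 29]], giving [a_7, a_6]ᵀ = [[-99], [-41]].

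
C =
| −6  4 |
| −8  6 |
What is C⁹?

[[−1536, 1024], [−2048, 1536]]

tr C = 0 and det C = −4, so the characteristic polynomial is λ² − (0)λ + (−4) with roots −2 and 2.
Eigenvectors give P = [[−1, −1], [−1, −2]] with P⁻¹ = [[−2, 1], [1, −1]], and C = P·diag(−2, 2)·P⁻¹.
Then C⁹ = P·diag(−512, 512)·P⁻¹ = [[512, −512], [512, −1024]] · [[−2, 1], [1, −1]] = [[−1536, 1024], [−2048, 1536]].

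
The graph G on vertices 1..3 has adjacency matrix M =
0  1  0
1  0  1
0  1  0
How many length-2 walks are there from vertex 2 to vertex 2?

2

The number of length-2 walks from vertex 2 to vertex 2 is entry (2,2) of M^2, where M is the adjacency matrix.
M^2 = [[1, 0, 1], [0, 2, 0], [1, 0, 1]]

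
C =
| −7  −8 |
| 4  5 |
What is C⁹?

tr C = −2 and det C = −3, so the characteristic polynomial is λ² − (−2)λ + (−3) with roots −3 and 1.
Eigenvectors give P = [[−2, −1], [1, 1]] with P⁻¹ = [[−1, −1], [1, 2]], and C = P·diag(−3, 1)·P⁻¹.
Then C⁹ = P·diag(−19683, 1)·P⁻¹ = [[39366, −1], [−19683, 1]] · [[−1, −1], [1, 2]] = [[−39367, −39368], [19684, 19685]].

[[−39367, −39368], [19684, 19685]]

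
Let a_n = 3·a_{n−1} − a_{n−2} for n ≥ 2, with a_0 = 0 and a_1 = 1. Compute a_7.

With companion matrix T = [[3, −1], [1, 0]], [a_n, a_{n−1}]ᵀ = T·[a_{n−1}, a_{n−2}]ᵀ, so [a_7, a_6]ᵀ = T⁶·[a_1, a_0]ᵀ.
T⁶ = [[377, −144], [144, −55]], giving [a_7, a_6]ᵀ = [[377], [144]].

377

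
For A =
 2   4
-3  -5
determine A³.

[[20, 28], [-21, -29]]

tr A = -3 and det A = 2, so the characteristic polynomial is λ² − (-3)λ + (2) with roots -1 and -2.
Eigenvectors give P = [[-4, 1], [3, -1]] with P⁻¹ = [[-1, -1], [-3, -4]], and A = P·diag(-1, -2)·P⁻¹.
Then A³ = P·diag(-1, -8)·P⁻¹ = [[4, -8], [-3, 8]] · [[-1, -1], [-3, -4]] = [[20, 28], [-21, -29]].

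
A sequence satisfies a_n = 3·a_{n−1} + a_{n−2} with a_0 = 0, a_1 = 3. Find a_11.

With companion matrix B = [[3, 1], [1, 0]], [a_n, a_{n−1}]ᵀ = B·[a_{n−1}, a_{n−2}]ᵀ, so [a_11, a_10]ᵀ = B¹⁰·[a_1, a_0]ᵀ.
B¹⁰ = [[141481, 42837], [42837, 12970]], giving [a_11, a_10]ᵀ = [[424443], [128511]].

424443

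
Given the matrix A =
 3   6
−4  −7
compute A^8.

tr A = −4 and det A = 3, so the characteristic polynomial is λ² − (−4)λ + (3) with roots −3 and −1.
Eigenvectors give P = [[−1, 3], [1, −2]] with P⁻¹ = [[2, 3], [1, 1]], and A = P·diag(−3, −1)·P⁻¹.
Then A^8 = P·diag(6561, 1)·P⁻¹ = [[−6561, 3], [6561, −2]] · [[2, 3], [1, 1]] = [[−13119, −19680], [13120, 19681]].

[[−13119, −19680], [13120, 19681]]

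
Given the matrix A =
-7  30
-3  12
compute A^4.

[[-569, 1950], [-195, 666]]

tr A = 5 and det A = 6, so the characteristic polynomial is λ² − (5)λ + (6) with roots 2 and 3.
Eigenvectors give P = [[10, 3], [3, 1]] with P⁻¹ = [[1, -3], [-3, 10]], and A = P·diag(2, 3)·P⁻¹.
Then A^4 = P·diag(16, 81)·P⁻¹ = [[160, 243], [48, 81]] · [[1, -3], [-3, 10]] = [[-569, 1950], [-195, 666]].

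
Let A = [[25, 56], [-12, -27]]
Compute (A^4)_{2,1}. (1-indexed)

240

tr A = -2 and det A = -3, so the characteristic polynomial is λ² − (-2)λ + (-3) with roots -3 and 1.
Eigenvectors give P = [[2, -7], [-1, 3]] with P⁻¹ = [[-3, -7], [-1, -2]], and A = P·diag(-3, 1)·P⁻¹.
Then A^4 = P·diag(81, 1)·P⁻¹ = [[162, -7], [-81, 3]] · [[-3, -7], [-1, -2]] = [[-479, -1120], [240, 561]].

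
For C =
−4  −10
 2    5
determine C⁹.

C² = C (a projection; rank 1, trace 1), so C⁹ = C.

[[−4, −10], [2, 5]]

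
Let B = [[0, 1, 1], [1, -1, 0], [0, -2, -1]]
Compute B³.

[[-3, 6, 2], [2, -5, -2], [4, -8, -3]]

B² = [[1, -3, -1], [-1, 2, 1], [-2, 4, 1]]
B³ = [[-3, 6, 2], [2, -5, -2], [4, -8, -3]]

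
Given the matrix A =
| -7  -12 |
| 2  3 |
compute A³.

[[-79, -156], [26, 51]]

tr A = -4 and det A = 3, so the characteristic polynomial is λ² − (-4)λ + (3) with roots -1 and -3.
Eigenvectors give P = [[-2, -3], [1, 1]] with P⁻¹ = [[1, 3], [-1, -2]], and A = P·diag(-1, -3)·P⁻¹.
Then A³ = P·diag(-1, -27)·P⁻¹ = [[2, 81], [-1, -27]] · [[1, 3], [-1, -2]] = [[-79, -156], [26, 51]].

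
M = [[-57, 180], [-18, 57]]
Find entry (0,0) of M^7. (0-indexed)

-41553

tr M = 0 and det M = -9, so the characteristic polynomial is λ² − (0)λ + (-9) with roots -3 and 3.
Eigenvectors give P = [[10, 3], [3, 1]] with P⁻¹ = [[1, -3], [-3, 10]], and M = P·diag(-3, 3)·P⁻¹.
Then M^7 = P·diag(-2187, 2187)·P⁻¹ = [[-21870, 6561], [-6561, 2187]] · [[1, -3], [-3, 10]] = [[-41553, 131220], [-13122, 41553]].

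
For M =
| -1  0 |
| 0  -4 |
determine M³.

M² = [[1, 0], [0, 16]]
M³ = [[-1, 0], [0, -64]]

[[-1, 0], [0, -64]]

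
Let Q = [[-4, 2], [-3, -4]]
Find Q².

[[10, -16], [24, 10]]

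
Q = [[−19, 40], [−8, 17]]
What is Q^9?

[[−98419, 196840], [−39368, 78737]]

tr Q = −2 and det Q = −3, so the characteristic polynomial is λ² − (−2)λ + (−3) with roots −3 and 1.
Eigenvectors give P = [[−5, 2], [−2, 1]] with P⁻¹ = [[−1, 2], [−2, 5]], and Q = P·diag(−3, 1)·P⁻¹.
Then Q^9 = P·diag(−19683, 1)·P⁻¹ = [[98415, 2], [39366, 1]] · [[−1, 2], [−2, 5]] = [[−98419, 196840], [−39368, 78737]].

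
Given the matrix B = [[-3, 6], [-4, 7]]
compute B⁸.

[[-13119, 19680], [-13120, 19681]]

tr B = 4 and det B = 3, so the characteristic polynomial is λ² − (4)λ + (3) with roots 1 and 3.
Eigenvectors give P = [[-3, -1], [-2, -1]] with P⁻¹ = [[-1, 1], [2, -3]], and B = P·diag(1, 3)·P⁻¹.
Then B⁸ = P·diag(1, 6561)·P⁻¹ = [[-3, -6561], [-2, -6561]] · [[-1, 1], [2, -3]] = [[-13119, 19680], [-13120, 19681]].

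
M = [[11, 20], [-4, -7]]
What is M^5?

[[1211, 2420], [-484, -967]]

tr M = 4 and det M = 3, so the characteristic polynomial is λ² − (4)λ + (3) with roots 3 and 1.
Eigenvectors give P = [[5, -2], [-2, 1]] with P⁻¹ = [[1, 2], [2, 5]], and M = P·diag(3, 1)·P⁻¹.
Then M^5 = P·diag(243, 1)·P⁻¹ = [[1215, -2], [-486, 1]] · [[1, 2], [2, 5]] = [[1211, 2420], [-484, -967]].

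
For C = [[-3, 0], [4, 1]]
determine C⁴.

tr C = -2 and det C = -3, so the characteristic polynomial is λ² − (-2)λ + (-3) with roots 1 and -3.
Eigenvectors give P = [[0, 1], [-1, -1]] with P⁻¹ = [[-1, -1], [1, 0]], and C = P·diag(1, -3)·P⁻¹.
Then C⁴ = P·diag(1, 81)·P⁻¹ = [[0, 81], [-1, -81]] · [[-1, -1], [1, 0]] = [[81, 0], [-80, 1]].

[[81, 0], [-80, 1]]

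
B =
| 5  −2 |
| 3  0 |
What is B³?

tr B = 5 and det B = 6, so the characteristic polynomial is λ² − (5)λ + (6) with roots 2 and 3.
Eigenvectors give P = [[−2, 1], [−3, 1]] with P⁻¹ = [[1, −1], [3, −2]], and B = P·diag(2, 3)·P⁻¹.
Then B³ = P·diag(8, 27)·P⁻¹ = [[−16, 27], [−24, 27]] · [[1, −1], [3, −2]] = [[65, −38], [57, −30]].

[[65, −38], [57, −30]]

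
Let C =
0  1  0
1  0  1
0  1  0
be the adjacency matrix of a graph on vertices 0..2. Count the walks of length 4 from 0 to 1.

The number of length-4 walks from vertex 0 to vertex 1 is entry (0,1) of C^4, where C is the adjacency matrix.
C^2 = [[1, 0, 1], [0, 2, 0], [1, 0, 1]]
C^3 = [[0, 2, 0], [2, 0, 2], [0, 2, 0]]
C^4 = [[2, 0, 2], [0, 4, 0], [2, 0, 2]]

0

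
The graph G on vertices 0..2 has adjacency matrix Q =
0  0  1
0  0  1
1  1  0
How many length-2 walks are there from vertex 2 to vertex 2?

2

The number of length-2 walks from vertex 2 to vertex 2 is entry (2,2) of Q², where Q is the adjacency matrix.
Q² = [[1, 1, 0], [1, 1, 0], [0, 0, 2]]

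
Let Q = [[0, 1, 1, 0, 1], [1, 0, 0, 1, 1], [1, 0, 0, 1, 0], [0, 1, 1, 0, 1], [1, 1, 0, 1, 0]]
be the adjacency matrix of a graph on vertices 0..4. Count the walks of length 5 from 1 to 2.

22

The number of length-5 walks from vertex 1 to vertex 2 is entry (1,2) of Q^5, where Q is the adjacency matrix.
Q^2 = [[3, 1, 0, 3, 1], [1, 3, 2, 1, 2], [0, 2, 2, 0, 2], [3, 1, 0, 3, 1], [1, 2, 2, 1, 3]]
Q^3 = [[2, 7, 6, 2, 7], [7, 4, 2, 7, 5], [6, 2, 0, 6, 2], [2, 7, 6, 2, 7], [7, 5, 2, 7, 4]]
Q^4 = [[20, 11, 4, 20, 11], [11, 19, 14, 11, 18], [4, 14, 12, 4, 14], [20, 11, 4, 20, 11], [11, 18, 14, 11, 19]]
Q^5 = [[26, 51, 40, 26, 51], [51, 40, 22, 51, 41], [40, 22, 8, 40, 22], [26, 51, 40, 26, 51], [51, 41, 22, 51, 40]]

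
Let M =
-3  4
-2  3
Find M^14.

[[1, 0], [0, 1]]

M² = I (check: tr M = 0 and det M = -1), so M^14 = I since 14 is even.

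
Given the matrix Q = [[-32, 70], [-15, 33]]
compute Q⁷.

tr Q = 1 and det Q = -6, so the characteristic polynomial is λ² − (1)λ + (-6) with roots 3 and -2.
Eigenvectors give P = [[2, 7], [1, 3]] with P⁻¹ = [[-3, 7], [1, -2]], and Q = P·diag(3, -2)·P⁻¹.
Then Q⁷ = P·diag(2187, -128)·P⁻¹ = [[4374, -896], [2187, -384]] · [[-3, 7], [1, -2]] = [[-14018, 32410], [-6945, 16077]].

[[-14018, 32410], [-6945, 16077]]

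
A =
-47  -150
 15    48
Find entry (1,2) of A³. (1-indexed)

tr A = 1 and det A = -6, so the characteristic polynomial is λ² − (1)λ + (-6) with roots -2 and 3.
Eigenvectors give P = [[-10, -3], [3, 1]] with P⁻¹ = [[-1, -3], [3, 10]], and A = P·diag(-2, 3)·P⁻¹.
Then A³ = P·diag(-8, 27)·P⁻¹ = [[80, -81], [-24, 27]] · [[-1, -3], [3, 10]] = [[-323, -1050], [105, 342]].

-1050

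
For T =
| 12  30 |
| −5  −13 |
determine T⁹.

tr T = −1 and det T = −6, so the characteristic polynomial is λ² − (−1)λ + (−6) with roots −3 and 2.
Eigenvectors give P = [[−2, −3], [1, 1]] with P⁻¹ = [[1, 3], [−1, −2]], and T = P·diag(−3, 2)·P⁻¹.
Then T⁹ = P·diag(−19683, 512)·P⁻¹ = [[39366, −1536], [−19683, 512]] · [[1, 3], [−1, −2]] = [[40902, 121170], [−20195, −60073]].

[[40902, 121170], [−20195, −60073]]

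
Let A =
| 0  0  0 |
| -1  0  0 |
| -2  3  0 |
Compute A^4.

[[0, 0, 0], [0, 0, 0], [0, 0, 0]]

A is strictly triangular, hence nilpotent: A^3 = 0, so A^4 = 0.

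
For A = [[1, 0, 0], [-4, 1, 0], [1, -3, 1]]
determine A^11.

A = I + N where N = [[0, 0, 0], [-4, 0, 0], [1, -3, 0]] is strictly lower-triangular, so N^3 = 0.
(I + N)^11 = I + 11·N + 55·N^2 = [[1, 0, 0], [-44, 1, 0], [671, -33, 1]].

[[1, 0, 0], [-44, 1, 0], [671, -33, 1]]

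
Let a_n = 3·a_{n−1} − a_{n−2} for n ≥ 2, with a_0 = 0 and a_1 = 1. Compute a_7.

With companion matrix B = [[3, −1], [1, 0]], [a_n, a_{n−1}]ᵀ = B·[a_{n−1}, a_{n−2}]ᵀ, so [a_7, a_6]ᵀ = B⁶·[a_1, a_0]ᵀ.
B⁶ = [[377, −144], [144, −55]], giving [a_7, a_6]ᵀ = [[377], [144]].

377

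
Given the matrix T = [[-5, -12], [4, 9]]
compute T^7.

[[-6557, -13116], [4372, 8745]]

tr T = 4 and det T = 3, so the characteristic polynomial is λ² − (4)λ + (3) with roots 3 and 1.
Eigenvectors give P = [[3, -2], [-2, 1]] with P⁻¹ = [[-1, -2], [-2, -3]], and T = P·diag(3, 1)·P⁻¹.
Then T^7 = P·diag(2187, 1)·P⁻¹ = [[6561, -2], [-4374, 1]] · [[-1, -2], [-2, -3]] = [[-6557, -13116], [4372, 8745]].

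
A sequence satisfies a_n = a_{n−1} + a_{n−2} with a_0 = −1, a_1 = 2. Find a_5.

7

With companion matrix C = [[1, 1], [1, 0]], [a_n, a_{n−1}]ᵀ = C·[a_{n−1}, a_{n−2}]ᵀ, so [a_5, a_4]ᵀ = C⁴·[a_1, a_0]ᵀ.
C⁴ = [[5, 3], [3, 2]], giving [a_5, a_4]ᵀ = [[7], [4]].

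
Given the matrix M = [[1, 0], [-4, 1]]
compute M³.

M = I + N where N = [[0, 0], [-4, 0]] is strictly lower-triangular, so N² = 0.
(I + N)³ = I + 3·N = [[1, 0], [-12, 1]].

[[1, 0], [-12, 1]]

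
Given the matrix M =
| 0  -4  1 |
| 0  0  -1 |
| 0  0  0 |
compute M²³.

M is strictly triangular, hence nilpotent: M³ = 0, so M²³ = 0.

[[0, 0, 0], [0, 0, 0], [0, 0, 0]]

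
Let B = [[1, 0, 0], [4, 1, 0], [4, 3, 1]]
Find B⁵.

[[1, 0, 0], [20, 1, 0], [140, 15, 1]]

B = I + N where N = [[0, 0, 0], [4, 0, 0], [4, 3, 0]] is strictly lower-triangular, so N³ = 0.
(I + N)⁵ = I + 5·N + 10·N² = [[1, 0, 0], [20, 1, 0], [140, 15, 1]].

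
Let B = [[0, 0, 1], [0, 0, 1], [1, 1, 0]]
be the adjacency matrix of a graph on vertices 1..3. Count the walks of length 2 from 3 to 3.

The number of length-2 walks from vertex 3 to vertex 3 is entry (3,3) of B², where B is the adjacency matrix.
B² = [[1, 1, 0], [1, 1, 0], [0, 0, 2]]

2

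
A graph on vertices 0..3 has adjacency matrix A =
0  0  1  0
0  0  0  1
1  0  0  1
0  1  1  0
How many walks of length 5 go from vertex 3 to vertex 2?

8

The number of length-5 walks from vertex 3 to vertex 2 is entry (3,2) of A⁵, where A is the adjacency matrix.
A² = [[1, 0, 0, 1], [0, 1, 1, 0], [0, 1, 2, 0], [1, 0, 0, 2]]
A³ = [[0, 1, 2, 0], [1, 0, 0, 2], [2, 0, 0, 3], [0, 2, 3, 0]]
A⁴ = [[2, 0, 0, 3], [0, 2, 3, 0], [0, 3, 5, 0], [3, 0, 0, 5]]
A⁵ = [[0, 3, 5, 0], [3, 0, 0, 5], [5, 0, 0, 8], [0, 5, 8, 0]]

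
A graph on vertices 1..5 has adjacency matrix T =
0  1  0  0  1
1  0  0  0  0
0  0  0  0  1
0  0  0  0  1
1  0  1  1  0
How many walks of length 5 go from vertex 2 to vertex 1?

The number of length-5 walks from vertex 2 to vertex 1 is entry (2,1) of T^5, where T is the adjacency matrix.
T^2 = [[2, 0, 1, 1, 0], [0, 1, 0, 0, 1], [1, 0, 1, 1, 0], [1, 0, 1, 1, 0], [0, 1, 0, 0, 3]]
T^3 = [[0, 2, 0, 0, 4], [2, 0, 1, 1, 0], [0, 1, 0, 0, 3], [0, 1, 0, 0, 3], [4, 0, 3, 3, 0]]
T^4 = [[6, 0, 4, 4, 0], [0, 2, 0, 0, 4], [4, 0, 3, 3, 0], [4, 0, 3, 3, 0], [0, 4, 0, 0, 10]]
T^5 = [[0, 6, 0, 0, 14], [6, 0, 4, 4, 0], [0, 4, 0, 0, 10], [0, 4, 0, 0, 10], [14, 0, 10, 10, 0]]

6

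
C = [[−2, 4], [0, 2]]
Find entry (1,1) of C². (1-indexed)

4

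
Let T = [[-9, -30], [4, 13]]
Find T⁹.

[[-98409, -295230], [39364, 118093]]

tr T = 4 and det T = 3, so the characteristic polynomial is λ² − (4)λ + (3) with roots 3 and 1.
Eigenvectors give P = [[-5, -3], [2, 1]] with P⁻¹ = [[1, 3], [-2, -5]], and T = P·diag(3, 1)·P⁻¹.
Then T⁹ = P·diag(19683, 1)·P⁻¹ = [[-98415, -3], [39366, 1]] · [[1, 3], [-2, -5]] = [[-98409, -295230], [39364, 118093]].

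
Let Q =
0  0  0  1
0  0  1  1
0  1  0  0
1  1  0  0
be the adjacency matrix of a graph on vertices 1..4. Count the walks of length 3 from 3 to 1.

The number of length-3 walks from vertex 3 to vertex 1 is entry (3,1) of Q³, where Q is the adjacency matrix.
Q² = [[1, 1, 0, 0], [1, 2, 0, 0], [0, 0, 1, 1], [0, 0, 1, 2]]
Q³ = [[0, 0, 1, 2], [0, 0, 2, 3], [1, 2, 0, 0], [2, 3, 0, 0]]

1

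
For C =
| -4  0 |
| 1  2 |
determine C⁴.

C² = [[16, 0], [-2, 4]]
C³ = [[-64, 0], [12, 8]]
C⁴ = [[256, 0], [-40, 16]]

[[256, 0], [-40, 16]]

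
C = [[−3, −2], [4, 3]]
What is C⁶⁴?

C² = I (check: tr C = 0 and det C = −1), so C⁶⁴ = I since 64 is even.

[[1, 0], [0, 1]]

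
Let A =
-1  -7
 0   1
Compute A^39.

A² = I (check: tr A = 0 and det A = -1), so A^39 = A since 39 is odd.

[[-1, -7], [0, 1]]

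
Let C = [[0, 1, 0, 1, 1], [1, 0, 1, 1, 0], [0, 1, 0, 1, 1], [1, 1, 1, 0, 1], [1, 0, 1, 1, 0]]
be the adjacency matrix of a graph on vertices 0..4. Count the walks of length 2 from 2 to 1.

The number of length-2 walks from vertex 2 to vertex 1 is entry (2,1) of C^2, where C is the adjacency matrix.
C^2 = [[3, 1, 3, 2, 1], [1, 3, 1, 2, 3], [3, 1, 3, 2, 1], [2, 2, 2, 4, 2], [1, 3, 1, 2, 3]]

1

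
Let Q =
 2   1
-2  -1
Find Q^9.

Q² = Q (a projection; rank 1, trace 1), so Q^9 = Q.

[[2, 1], [-2, -1]]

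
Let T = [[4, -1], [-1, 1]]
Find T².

[[17, -5], [-5, 2]]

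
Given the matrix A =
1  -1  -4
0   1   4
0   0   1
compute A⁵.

[[1, -5, -60], [0, 1, 20], [0, 0, 1]]

A = I + N where N = [[0, -1, -4], [0, 0, 4], [0, 0, 0]] is strictly upper-triangular, so N³ = 0.
(I + N)⁵ = I + 5·N + 10·N² = [[1, -5, -60], [0, 1, 20], [0, 0, 1]].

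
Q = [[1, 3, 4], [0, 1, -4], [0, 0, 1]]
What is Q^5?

Q = I + N where N = [[0, 3, 4], [0, 0, -4], [0, 0, 0]] is strictly upper-triangular, so N^3 = 0.
(I + N)^5 = I + 5·N + 10·N^2 = [[1, 15, -100], [0, 1, -20], [0, 0, 1]].

[[1, 15, -100], [0, 1, -20], [0, 0, 1]]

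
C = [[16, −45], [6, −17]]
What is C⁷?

[[646, −1935], [258, −773]]

tr C = −1 and det C = −2, so the characteristic polynomial is λ² − (−1)λ + (−2) with roots −2 and 1.
Eigenvectors give P = [[5, −3], [2, −1]] with P⁻¹ = [[−1, 3], [−2, 5]], and C = P·diag(−2, 1)·P⁻¹.
Then C⁷ = P·diag(−128, 1)·P⁻¹ = [[−640, −3], [−256, −1]] · [[−1, 3], [−2, 5]] = [[646, −1935], [258, −773]].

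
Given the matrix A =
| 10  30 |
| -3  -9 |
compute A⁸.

[[10, 30], [-3, -9]]

A² = A (a projection; rank 1, trace 1), so A⁸ = A.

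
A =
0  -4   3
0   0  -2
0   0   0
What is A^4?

A is strictly triangular, hence nilpotent: A^3 = 0, so A^4 = 0.

[[0, 0, 0], [0, 0, 0], [0, 0, 0]]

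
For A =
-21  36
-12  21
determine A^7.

tr A = 0 and det A = -9, so the characteristic polynomial is λ² − (0)λ + (-9) with roots -3 and 3.
Eigenvectors give P = [[-2, -3], [-1, -2]] with P⁻¹ = [[-2, 3], [1, -2]], and A = P·diag(-3, 3)·P⁻¹.
Then A^7 = P·diag(-2187, 2187)·P⁻¹ = [[4374, -6561], [2187, -4374]] · [[-2, 3], [1, -2]] = [[-15309, 26244], [-8748, 15309]].

[[-15309, 26244], [-8748, 15309]]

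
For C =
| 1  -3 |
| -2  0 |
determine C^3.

[[13, -21], [-14, 6]]

C^2 = [[7, -3], [-2, 6]]
C^3 = [[13, -21], [-14, 6]]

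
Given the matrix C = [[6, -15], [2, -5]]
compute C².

C² = C (a projection; rank 1, trace 1), so C² = C.

[[6, -15], [2, -5]]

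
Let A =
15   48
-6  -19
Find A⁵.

tr A = -4 and det A = 3, so the characteristic polynomial is λ² − (-4)λ + (3) with roots -1 and -3.
Eigenvectors give P = [[3, -8], [-1, 3]] with P⁻¹ = [[3, 8], [1, 3]], and A = P·diag(-1, -3)·P⁻¹.
Then A⁵ = P·diag(-1, -243)·P⁻¹ = [[-3, 1944], [1, -729]] · [[3, 8], [1, 3]] = [[1935, 5808], [-726, -2179]].

[[1935, 5808], [-726, -2179]]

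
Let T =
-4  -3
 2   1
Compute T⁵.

[[-94, -93], [62, 61]]

tr T = -3 and det T = 2, so the characteristic polynomial is λ² − (-3)λ + (2) with roots -1 and -2.
Eigenvectors give P = [[-1, 3], [1, -2]] with P⁻¹ = [[2, 3], [1, 1]], and T = P·diag(-1, -2)·P⁻¹.
Then T⁵ = P·diag(-1, -32)·P⁻¹ = [[1, -96], [-1, 64]] · [[2, 3], [1, 1]] = [[-94, -93], [62, 61]].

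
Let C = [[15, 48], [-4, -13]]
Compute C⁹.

[[78735, 236208], [-19684, -59053]]

tr C = 2 and det C = -3, so the characteristic polynomial is λ² − (2)λ + (-3) with roots 3 and -1.
Eigenvectors give P = [[4, -3], [-1, 1]] with P⁻¹ = [[1, 3], [1, 4]], and C = P·diag(3, -1)·P⁻¹.
Then C⁹ = P·diag(19683, -1)·P⁻¹ = [[78732, 3], [-19683, -1]] · [[1, 3], [1, 4]] = [[78735, 236208], [-19684, -59053]].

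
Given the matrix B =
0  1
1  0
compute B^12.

[[1, 0], [0, 1]]

B² = I (check: tr B = 0 and det B = −1), so B^12 = I since 12 is even.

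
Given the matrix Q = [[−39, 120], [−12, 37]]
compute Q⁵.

tr Q = −2 and det Q = −3, so the characteristic polynomial is λ² − (−2)λ + (−3) with roots −3 and 1.
Eigenvectors give P = [[10, 3], [3, 1]] with P⁻¹ = [[1, −3], [−3, 10]], and Q = P·diag(−3, 1)·P⁻¹.
Then Q⁵ = P·diag(−243, 1)·P⁻¹ = [[−2430, 3], [−729, 1]] · [[1, −3], [−3, 10]] = [[−2439, 7320], [−732, 2197]].

[[−2439, 7320], [−732, 2197]]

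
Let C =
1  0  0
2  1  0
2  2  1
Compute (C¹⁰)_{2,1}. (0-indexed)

20

C = I + N where N = [[0, 0, 0], [2, 0, 0], [2, 2, 0]] is strictly lower-triangular, so N³ = 0.
(I + N)¹⁰ = I + 10·N + 45·N² = [[1, 0, 0], [20, 1, 0], [200, 20, 1]].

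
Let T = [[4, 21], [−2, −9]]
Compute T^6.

[[−3926, −13965], [1330, 4719]]

tr T = −5 and det T = 6, so the characteristic polynomial is λ² − (−5)λ + (6) with roots −2 and −3.
Eigenvectors give P = [[7, 3], [−2, −1]] with P⁻¹ = [[1, 3], [−2, −7]], and T = P·diag(−2, −3)·P⁻¹.
Then T^6 = P·diag(64, 729)·P⁻¹ = [[448, 2187], [−128, −729]] · [[1, 3], [−2, −7]] = [[−3926, −13965], [1330, 4719]].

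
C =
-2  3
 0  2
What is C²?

[[4, 0], [0, 4]]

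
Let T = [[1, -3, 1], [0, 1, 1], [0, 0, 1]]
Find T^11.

T = I + N where N = [[0, -3, 1], [0, 0, 1], [0, 0, 0]] is strictly upper-triangular, so N^3 = 0.
(I + N)^11 = I + 11·N + 55·N^2 = [[1, -33, -154], [0, 1, 11], [0, 0, 1]].

[[1, -33, -154], [0, 1, 11], [0, 0, 1]]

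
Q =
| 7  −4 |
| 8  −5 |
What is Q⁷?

[[4375, −2188], [4376, −2189]]

tr Q = 2 and det Q = −3, so the characteristic polynomial is λ² − (2)λ + (−3) with roots −1 and 3.
Eigenvectors give P = [[−1, 1], [−2, 1]] with P⁻¹ = [[1, −1], [2, −1]], and Q = P·diag(−1, 3)·P⁻¹.
Then Q⁷ = P·diag(−1, 2187)·P⁻¹ = [[1, 2187], [2, 2187]] · [[1, −1], [2, −1]] = [[4375, −2188], [4376, −2189]].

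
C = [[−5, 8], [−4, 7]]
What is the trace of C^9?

19682

tr C = 2 and det C = −3, so the characteristic polynomial is λ² − (2)λ + (−3) with roots 3 and −1.
Eigenvectors give P = [[1, 2], [1, 1]] with P⁻¹ = [[−1, 2], [1, −1]], and C = P·diag(3, −1)·P⁻¹.
Then C^9 = P·diag(19683, −1)·P⁻¹ = [[19683, −2], [19683, −1]] · [[−1, 2], [1, −1]] = [[−19685, 39368], [−19684, 39367]].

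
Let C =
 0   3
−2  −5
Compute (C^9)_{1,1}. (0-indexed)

−58025

tr C = −5 and det C = 6, so the characteristic polynomial is λ² − (−5)λ + (6) with roots −2 and −3.
Eigenvectors give P = [[3, −1], [−2, 1]] with P⁻¹ = [[1, 1], [2, 3]], and C = P·diag(−2, −3)·P⁻¹.
Then C^9 = P·diag(−512, −19683)·P⁻¹ = [[−1536, 19683], [1024, −19683]] · [[1, 1], [2, 3]] = [[37830, 57513], [−38342, −58025]].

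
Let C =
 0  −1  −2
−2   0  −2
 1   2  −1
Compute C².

[[0, −4, 4], [−2, −2, 6], [−5, −3, −5]]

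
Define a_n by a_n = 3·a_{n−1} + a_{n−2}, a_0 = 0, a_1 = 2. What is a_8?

With companion matrix M = [[3, 1], [1, 0]], [a_n, a_{n−1}]ᵀ = M·[a_{n−1}, a_{n−2}]ᵀ, so [a_8, a_7]ᵀ = M⁷·[a_1, a_0]ᵀ.
M⁷ = [[3927, 1189], [1189, 360]], giving [a_8, a_7]ᵀ = [[7854], [2378]].

7854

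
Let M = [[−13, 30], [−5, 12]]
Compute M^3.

[[−97, 210], [−35, 78]]

tr M = −1 and det M = −6, so the characteristic polynomial is λ² − (−1)λ + (−6) with roots 2 and −3.
Eigenvectors give P = [[2, −3], [1, −1]] with P⁻¹ = [[−1, 3], [−1, 2]], and M = P·diag(2, −3)·P⁻¹.
Then M^3 = P·diag(8, −27)·P⁻¹ = [[16, 81], [8, 27]] · [[−1, 3], [−1, 2]] = [[−97, 210], [−35, 78]].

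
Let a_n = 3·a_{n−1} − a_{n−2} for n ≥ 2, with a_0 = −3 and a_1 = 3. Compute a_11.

With companion matrix C = [[3, −1], [1, 0]], [a_n, a_{n−1}]ᵀ = C·[a_{n−1}, a_{n−2}]ᵀ, so [a_11, a_10]ᵀ = C¹⁰·[a_1, a_0]ᵀ.
C¹⁰ = [[17711, −6765], [6765, −2584]], giving [a_11, a_10]ᵀ = [[73428], [28047]].

73428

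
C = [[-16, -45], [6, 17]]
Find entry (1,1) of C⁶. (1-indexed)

tr C = 1 and det C = -2, so the characteristic polynomial is λ² − (1)λ + (-2) with roots -1 and 2.
Eigenvectors give P = [[3, 5], [-1, -2]] with P⁻¹ = [[2, 5], [-1, -3]], and C = P·diag(-1, 2)·P⁻¹.
Then C⁶ = P·diag(1, 64)·P⁻¹ = [[3, 320], [-1, -128]] · [[2, 5], [-1, -3]] = [[-314, -945], [126, 379]].

-314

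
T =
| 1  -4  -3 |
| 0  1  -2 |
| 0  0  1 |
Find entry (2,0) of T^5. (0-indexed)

0

T = I + N where N = [[0, -4, -3], [0, 0, -2], [0, 0, 0]] is strictly upper-triangular, so N^3 = 0.
(I + N)^5 = I + 5·N + 10·N^2 = [[1, -20, 65], [0, 1, -10], [0, 0, 1]].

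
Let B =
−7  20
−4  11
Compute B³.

[[−103, 260], [−52, 131]]

tr B = 4 and det B = 3, so the characteristic polynomial is λ² − (4)λ + (3) with roots 1 and 3.
Eigenvectors give P = [[5, −2], [2, −1]] with P⁻¹ = [[1, −2], [2, −5]], and B = P·diag(1, 3)·P⁻¹.
Then B³ = P·diag(1, 27)·P⁻¹ = [[5, −54], [2, −27]] · [[1, −2], [2, −5]] = [[−103, 260], [−52, 131]].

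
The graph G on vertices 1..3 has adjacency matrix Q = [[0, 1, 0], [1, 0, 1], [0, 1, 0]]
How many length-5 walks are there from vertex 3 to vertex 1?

The number of length-5 walks from vertex 3 to vertex 1 is entry (3,1) of Q⁵, where Q is the adjacency matrix.
Q² = [[1, 0, 1], [0, 2, 0], [1, 0, 1]]
Q³ = [[0, 2, 0], [2, 0, 2], [0, 2, 0]]
Q⁴ = [[2, 0, 2], [0, 4, 0], [2, 0, 2]]
Q⁵ = [[0, 4, 0], [4, 0, 4], [0, 4, 0]]

0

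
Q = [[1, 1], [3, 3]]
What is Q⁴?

[[64, 64], [192, 192]]

Q² = [[4, 4], [12, 12]]
Q³ = [[16, 16], [48, 48]]
Q⁴ = [[64, 64], [192, 192]]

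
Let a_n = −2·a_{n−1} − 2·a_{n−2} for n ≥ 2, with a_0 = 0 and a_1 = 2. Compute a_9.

32

With companion matrix Q = [[−2, −2], [1, 0]], [a_n, a_{n−1}]ᵀ = Q·[a_{n−1}, a_{n−2}]ᵀ, so [a_9, a_8]ᵀ = Q^8·[a_1, a_0]ᵀ.
Q^8 = [[16, 0], [0, 16]], giving [a_9, a_8]ᵀ = [[32], [0]].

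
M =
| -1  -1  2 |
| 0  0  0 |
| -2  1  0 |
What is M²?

[[-3, 3, -2], [0, 0, 0], [2, 2, -4]]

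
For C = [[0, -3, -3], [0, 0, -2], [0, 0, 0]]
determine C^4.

[[0, 0, 0], [0, 0, 0], [0, 0, 0]]

C is strictly triangular, hence nilpotent: C^3 = 0, so C^4 = 0.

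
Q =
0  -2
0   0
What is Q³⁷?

Q is strictly triangular, hence nilpotent: Q² = 0, so Q³⁷ = 0.

[[0, 0], [0, 0]]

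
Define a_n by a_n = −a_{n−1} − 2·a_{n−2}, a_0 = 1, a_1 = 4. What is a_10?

With companion matrix T = [[−1, −2], [1, 0]], [a_n, a_{n−1}]ᵀ = T·[a_{n−1}, a_{n−2}]ᵀ, so [a_10, a_9]ᵀ = T^9·[a_1, a_0]ᵀ.
T^9 = [[11, 34], [−17, −6]], giving [a_10, a_9]ᵀ = [[78], [−74]].

78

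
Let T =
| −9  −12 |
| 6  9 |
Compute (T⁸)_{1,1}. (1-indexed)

tr T = 0 and det T = −9, so the characteristic polynomial is λ² − (0)λ + (−9) with roots 3 and −3.
Eigenvectors give P = [[−1, 2], [1, −1]] with P⁻¹ = [[1, 2], [1, 1]], and T = P·diag(3, −3)·P⁻¹.
Then T⁸ = P·diag(6561, 6561)·P⁻¹ = [[−6561, 13122], [6561, −6561]] · [[1, 2], [1, 1]] = [[6561, 0], [0, 6561]].

6561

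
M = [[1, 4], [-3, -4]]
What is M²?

[[-11, -12], [9, 4]]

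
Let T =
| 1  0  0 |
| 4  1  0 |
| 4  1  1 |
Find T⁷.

[[1, 0, 0], [28, 1, 0], [112, 7, 1]]

T = I + N where N = [[0, 0, 0], [4, 0, 0], [4, 1, 0]] is strictly lower-triangular, so N³ = 0.
(I + N)⁷ = I + 7·N + 21·N² = [[1, 0, 0], [28, 1, 0], [112, 7, 1]].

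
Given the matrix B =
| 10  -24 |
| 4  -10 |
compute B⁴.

[[16, 0], [0, 16]]

tr B = 0 and det B = -4, so the characteristic polynomial is λ² − (0)λ + (-4) with roots -2 and 2.
Eigenvectors give P = [[-2, 3], [-1, 1]] with P⁻¹ = [[1, -3], [1, -2]], and B = P·diag(-2, 2)·P⁻¹.
Then B⁴ = P·diag(16, 16)·P⁻¹ = [[-32, 48], [-16, 16]] · [[1, -3], [1, -2]] = [[16, 0], [0, 16]].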